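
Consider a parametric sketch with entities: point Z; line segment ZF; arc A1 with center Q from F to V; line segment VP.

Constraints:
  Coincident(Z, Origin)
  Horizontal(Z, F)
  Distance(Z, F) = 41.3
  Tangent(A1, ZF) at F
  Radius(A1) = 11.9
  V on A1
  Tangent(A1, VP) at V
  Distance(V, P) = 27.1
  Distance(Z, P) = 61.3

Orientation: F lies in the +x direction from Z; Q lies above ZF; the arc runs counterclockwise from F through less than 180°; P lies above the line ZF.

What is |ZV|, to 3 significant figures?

54.9

Z is at the origin; Z and F share the same y with |ZF| = 41.3 and F on the +x side, so F = (41.3, 0.00). The tangent condition forces QF to be normal to ZF, so Q = F + (0, 11.9) = (41.3, 11.9). Since QV ⟂ VP (tangency), |QP| = √(11.9² + 27.1²) = 29.6 regardless of where V sits on A1. So P lies on both circle(Z, 61.3) and circle(Q, 29.6); the above-ZF intersection is P = (45.4, 41.2). V is the foot of the tangent from P: V = (52.8, 15.1).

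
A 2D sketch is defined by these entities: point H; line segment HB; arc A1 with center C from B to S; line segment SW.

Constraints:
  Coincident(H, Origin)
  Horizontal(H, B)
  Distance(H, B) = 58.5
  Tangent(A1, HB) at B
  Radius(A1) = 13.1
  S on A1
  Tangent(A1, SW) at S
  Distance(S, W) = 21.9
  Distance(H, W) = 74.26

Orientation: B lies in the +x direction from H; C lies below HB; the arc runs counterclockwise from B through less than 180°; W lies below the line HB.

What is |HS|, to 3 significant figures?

53.6

H is at the origin; HB is horizontal with |HB| = 58.5 and B on the +x side, so B = (58.5, 0.00). The tangent condition forces CB to be normal to HB, so C = B + (0, -13.1) = (58.5, -13.1). Since CS ⟂ SW (tangency), |CW| = √(13.1² + 21.9²) = 25.5 regardless of where S sits on A1. So W lies on both circle(H, 74.26) and circle(C, 25.5); the below-HB intersection is W = (63.8, -38.1). S is the foot of the tangent from W: S = (48.9, -22.0).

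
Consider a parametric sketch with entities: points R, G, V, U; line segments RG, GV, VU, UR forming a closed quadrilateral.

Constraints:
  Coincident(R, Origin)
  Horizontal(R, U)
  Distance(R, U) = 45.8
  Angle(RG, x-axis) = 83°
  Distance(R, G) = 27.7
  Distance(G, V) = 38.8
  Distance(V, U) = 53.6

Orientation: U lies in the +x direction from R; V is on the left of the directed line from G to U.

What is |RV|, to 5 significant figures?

61.887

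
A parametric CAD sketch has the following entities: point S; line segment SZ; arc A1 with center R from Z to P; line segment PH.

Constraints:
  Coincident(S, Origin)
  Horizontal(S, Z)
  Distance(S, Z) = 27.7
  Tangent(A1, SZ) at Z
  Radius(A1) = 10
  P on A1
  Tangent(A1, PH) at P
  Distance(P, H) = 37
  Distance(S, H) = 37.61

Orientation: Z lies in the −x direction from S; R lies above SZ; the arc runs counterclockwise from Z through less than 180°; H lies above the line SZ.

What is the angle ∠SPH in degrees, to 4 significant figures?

76.47°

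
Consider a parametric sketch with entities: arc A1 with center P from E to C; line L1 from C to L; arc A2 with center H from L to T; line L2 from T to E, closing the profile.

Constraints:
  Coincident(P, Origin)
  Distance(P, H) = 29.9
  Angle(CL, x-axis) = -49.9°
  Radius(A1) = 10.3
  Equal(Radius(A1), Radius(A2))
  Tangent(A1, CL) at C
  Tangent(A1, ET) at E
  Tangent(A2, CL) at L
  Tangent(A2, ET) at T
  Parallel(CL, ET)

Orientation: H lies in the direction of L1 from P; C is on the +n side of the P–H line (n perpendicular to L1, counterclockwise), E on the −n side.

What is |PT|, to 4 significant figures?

31.62

The slot axis is L1's direction at -49.9°, so u = (cos -49.9°, sin -49.9°) = (0.6441, -0.7649) and n = (−sin -49.9°, cos -49.9°) = (0.7649, 0.6441). P is at the origin and H lies 29.9 along u from P, so H = 29.9·u = (19.26, -22.87). Tangency of A1 to both parallel lines with radius 10.3 puts C and E at P ± 10.3·n: C = (7.879, 6.634), E = (-7.879, -6.634). Equal radii place L and T the same way about H: L = H + 10.3·n = (27.14, -16.24), T = H − 10.3·n = (11.38, -29.51). Then |PT| = |T − P| = 31.62.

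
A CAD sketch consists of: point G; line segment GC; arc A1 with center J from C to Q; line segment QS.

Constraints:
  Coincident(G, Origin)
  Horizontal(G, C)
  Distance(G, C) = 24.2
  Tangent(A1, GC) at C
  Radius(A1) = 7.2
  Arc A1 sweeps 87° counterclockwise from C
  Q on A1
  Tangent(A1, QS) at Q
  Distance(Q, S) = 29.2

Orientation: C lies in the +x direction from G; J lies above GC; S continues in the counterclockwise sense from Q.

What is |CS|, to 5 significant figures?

37.024

G is at the origin; GC is horizontal with |GC| = 24.2 and C on the +x side, so C = (24.200, 0.0000). The tangent condition forces JC to be normal to GC, so J = C + (0, 7.2) = (24.200, 7.2000). On A1, C sits at bearing -90° from J; an 87° counterclockwise sweep puts Q at bearing -3°, so Q = J + 7.2·(cos -3°, sin -3°) = (31.390, 6.8232). Tangency of A1 to QS means the radius JQ is perpendicular to QS, so QS runs along (−sin -3°, cos -3°); with |QS| = 29.2, S = (32.918, 35.983). Then |CS| = |S − C| = 37.024.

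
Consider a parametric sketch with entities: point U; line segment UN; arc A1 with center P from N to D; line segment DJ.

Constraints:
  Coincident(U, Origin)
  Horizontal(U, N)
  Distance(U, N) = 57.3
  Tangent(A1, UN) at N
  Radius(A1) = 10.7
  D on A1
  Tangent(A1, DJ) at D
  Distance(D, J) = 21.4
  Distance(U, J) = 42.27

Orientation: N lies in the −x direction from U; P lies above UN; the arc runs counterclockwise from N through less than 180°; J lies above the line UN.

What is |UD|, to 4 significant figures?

48.80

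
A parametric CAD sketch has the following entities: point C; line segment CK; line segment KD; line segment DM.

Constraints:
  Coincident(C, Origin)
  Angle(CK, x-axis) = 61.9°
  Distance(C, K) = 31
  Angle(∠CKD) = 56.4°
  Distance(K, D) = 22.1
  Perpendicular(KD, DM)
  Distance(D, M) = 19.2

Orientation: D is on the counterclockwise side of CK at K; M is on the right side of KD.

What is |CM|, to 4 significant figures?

45.29

C is at the origin; CK runs at 61.9° with length 31.0, so K = 31.0·(cos 61.9°, sin 61.9°) = (14.60, 27.35). ∠CKD = 56.4°, so KD runs at 61.9° + (180° − 56.4°) = 185.5° from the x-axis; with |KD| = 22.1, D = K + 22.1·(cos 185.5°, sin 185.5°) = (-7.397, 25.23). The perpendicularity gives DM at right angles to KD; with |DM| = 19.2 on the right of KD, M = D + 19.2·(-0.09585, 0.9954) = (-9.237, 44.34). Then |CM| = |M − C| = 45.29.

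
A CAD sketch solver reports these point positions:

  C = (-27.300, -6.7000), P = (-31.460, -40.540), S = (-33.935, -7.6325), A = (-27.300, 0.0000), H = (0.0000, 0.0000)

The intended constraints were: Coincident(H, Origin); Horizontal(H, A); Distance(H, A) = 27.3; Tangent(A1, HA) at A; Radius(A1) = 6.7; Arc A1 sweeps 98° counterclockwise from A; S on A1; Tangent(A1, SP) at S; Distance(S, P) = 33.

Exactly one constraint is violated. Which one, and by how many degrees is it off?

Tangent(A1, SP) at S — off by 3.70°.

H = (0.00, 0.00) ✓; H.y = 0.00, A.y = 0.00 ✓; |HA| = 27.30 ✓; ∠(CA, AH) = 90.00° ✓; |CA| = 6.700 ✓; bearing(C→S) − bearing(C→A) = 98.00° ✓; |CS| = 6.700 ✓; ∠(CS, SP) = 93.70° ✗; |SP| = 33.00 ✓.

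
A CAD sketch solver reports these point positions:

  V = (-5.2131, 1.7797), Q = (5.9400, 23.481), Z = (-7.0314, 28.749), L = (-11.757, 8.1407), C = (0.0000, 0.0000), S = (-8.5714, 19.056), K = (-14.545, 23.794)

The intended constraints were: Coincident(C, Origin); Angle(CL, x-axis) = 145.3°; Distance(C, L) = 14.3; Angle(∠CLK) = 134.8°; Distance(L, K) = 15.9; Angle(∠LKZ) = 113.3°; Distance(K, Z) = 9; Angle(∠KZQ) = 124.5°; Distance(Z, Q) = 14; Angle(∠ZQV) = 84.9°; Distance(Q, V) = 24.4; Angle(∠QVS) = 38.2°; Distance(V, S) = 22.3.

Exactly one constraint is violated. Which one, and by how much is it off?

Distance(V, S) = 22.3 — off by 4.70.

C = (0.00, 0.00) ✓; CL at 145.3° ✓; |CL| = 14.30 ✓; ∠CLK = 134.8° ✓; |LK| = 15.90 ✓; ∠LKZ = 113.3° ✓; |KZ| = 9.000 ✓; ∠KZQ = 124.5° ✓; |ZQ| = 14.00 ✓; ∠ZQV = 84.90° ✓; |QV| = 24.40 ✓; ∠QVS = 38.20° ✓; |VS| = 17.60 ✗.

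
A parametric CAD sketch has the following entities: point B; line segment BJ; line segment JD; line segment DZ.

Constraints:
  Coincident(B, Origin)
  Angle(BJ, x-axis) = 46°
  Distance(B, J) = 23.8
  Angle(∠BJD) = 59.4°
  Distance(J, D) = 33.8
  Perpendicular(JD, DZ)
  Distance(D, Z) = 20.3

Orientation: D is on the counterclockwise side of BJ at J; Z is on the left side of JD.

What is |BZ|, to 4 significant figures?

21.69

∠BJD = 59.4°, so JD runs at 46.0° + (180° − 59.4°) = 166.6° from the x-axis; with |JD| = 33.8, D = J + 33.8·(cos 166.6°, sin 166.6°) = (-16.35, 24.95). JD is perpendicular to DZ; with |DZ| = 20.3 on the left of JD, Z = D + 20.3·(-0.2317, -0.9728) = (-21.05, 5.206). Then |BZ| = |Z − B| = 21.69.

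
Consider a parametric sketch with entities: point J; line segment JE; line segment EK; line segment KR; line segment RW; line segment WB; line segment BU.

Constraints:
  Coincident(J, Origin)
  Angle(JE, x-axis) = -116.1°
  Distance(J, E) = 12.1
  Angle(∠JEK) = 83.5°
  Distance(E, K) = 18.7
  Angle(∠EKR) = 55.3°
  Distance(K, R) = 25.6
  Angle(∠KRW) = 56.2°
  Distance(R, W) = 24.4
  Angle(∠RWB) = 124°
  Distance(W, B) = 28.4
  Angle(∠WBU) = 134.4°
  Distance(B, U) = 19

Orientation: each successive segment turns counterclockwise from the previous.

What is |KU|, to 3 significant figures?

30.5

∠RWB = 124.0° gives WB at -75.1° from the x-axis; with |WB| = 28.4, B = (-3.11, -38.3). ∠WBU = 134.4° gives BU at -29.5° from the x-axis; with |BU| = 19.0, U = (13.4, -47.6). Then |KU| = |U − K| = 30.5.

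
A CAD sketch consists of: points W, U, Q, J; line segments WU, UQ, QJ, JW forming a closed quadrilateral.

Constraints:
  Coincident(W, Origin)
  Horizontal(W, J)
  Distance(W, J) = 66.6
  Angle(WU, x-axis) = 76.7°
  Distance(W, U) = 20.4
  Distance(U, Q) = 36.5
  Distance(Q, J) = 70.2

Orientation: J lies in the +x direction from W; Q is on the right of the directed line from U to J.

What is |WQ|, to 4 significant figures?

16.17

Checks: |UQ| = 36.50 ✓; |QJ| = 70.20 ✓.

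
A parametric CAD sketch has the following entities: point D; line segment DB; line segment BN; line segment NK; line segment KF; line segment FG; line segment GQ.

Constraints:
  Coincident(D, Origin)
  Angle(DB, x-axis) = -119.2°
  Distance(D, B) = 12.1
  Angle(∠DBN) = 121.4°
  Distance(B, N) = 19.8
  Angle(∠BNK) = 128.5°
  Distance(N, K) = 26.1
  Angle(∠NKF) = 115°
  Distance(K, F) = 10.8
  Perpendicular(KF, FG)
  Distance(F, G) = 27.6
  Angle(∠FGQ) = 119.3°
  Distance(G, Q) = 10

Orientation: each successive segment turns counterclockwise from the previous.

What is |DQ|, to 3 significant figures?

12.6

KF ⟂ FG, so FG runs at 146°; with |FG| = 27.6, G = (12.8, -7.52). ∠FGQ = 119.3° gives GQ at -153° from the x-axis; with |GQ| = 10.0, Q = (3.85, -12.0). Then |DQ| = |Q − D| = 12.6.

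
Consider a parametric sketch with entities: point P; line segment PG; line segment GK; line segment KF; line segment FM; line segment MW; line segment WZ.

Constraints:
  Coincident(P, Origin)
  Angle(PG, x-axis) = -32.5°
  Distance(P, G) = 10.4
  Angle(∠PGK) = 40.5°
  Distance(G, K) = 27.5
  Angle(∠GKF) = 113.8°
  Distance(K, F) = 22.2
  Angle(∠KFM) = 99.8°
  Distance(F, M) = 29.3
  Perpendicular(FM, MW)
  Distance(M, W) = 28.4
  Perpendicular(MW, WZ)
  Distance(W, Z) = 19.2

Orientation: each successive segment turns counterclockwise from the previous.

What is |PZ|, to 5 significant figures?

6.3144

P is at the origin; PG runs at -32.5° with length 10.4, so G = (8.7713, -5.5879). ∠PGK = 40.5° gives GK at 107.00° from the x-axis; with |GK| = 27.5, K = (0.73105, 20.710). ∠GKF = 113.8° gives KF at 173.20° from the x-axis; with |KF| = 22.2, F = (-21.313, 23.339). ∠KFM = 99.8° gives FM at -106.60° from the x-axis; with |FM| = 29.3, M = (-29.683, -4.7398). FM ⟂ MW, so MW runs at -16.600°; with |MW| = 28.4, W = (-2.4671, -12.853). The perpendicularity gives WZ at right angles to MW, so WZ runs at 73.400°; with |WZ| = 19.2, Z = (3.0181, 5.5464). Then |PZ| = |Z − P| = 6.3144.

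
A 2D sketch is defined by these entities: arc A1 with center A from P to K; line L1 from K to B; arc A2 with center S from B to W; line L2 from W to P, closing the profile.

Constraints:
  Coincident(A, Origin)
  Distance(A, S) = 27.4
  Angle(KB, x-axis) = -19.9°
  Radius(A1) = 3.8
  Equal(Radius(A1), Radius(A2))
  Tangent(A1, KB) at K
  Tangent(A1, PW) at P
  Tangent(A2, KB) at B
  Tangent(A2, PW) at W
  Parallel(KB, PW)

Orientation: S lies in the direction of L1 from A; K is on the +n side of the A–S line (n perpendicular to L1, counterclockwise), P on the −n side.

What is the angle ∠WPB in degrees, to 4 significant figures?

15.50°

The slot axis is L1's direction at -19.9°, so u = (cos -19.9°, sin -19.9°) = (0.9403, -0.3404) and n = (−sin -19.9°, cos -19.9°) = (0.3404, 0.9403). A is at the origin and S lies 27.4 along u from A, so S = 27.4·u = (25.76, -9.326). Tangency of A1 to both parallel lines with radius 3.8 puts K and P at A ± 3.8·n: K = (1.293, 3.573), P = (-1.293, -3.573). Equal radii place B and W the same way about S: B = S + 3.8·n = (27.06, -5.753), W = S − 3.8·n = (24.47, -12.90). Then cos ∠WPB = PW·PB / (|PW||PB|), giving 15.50°.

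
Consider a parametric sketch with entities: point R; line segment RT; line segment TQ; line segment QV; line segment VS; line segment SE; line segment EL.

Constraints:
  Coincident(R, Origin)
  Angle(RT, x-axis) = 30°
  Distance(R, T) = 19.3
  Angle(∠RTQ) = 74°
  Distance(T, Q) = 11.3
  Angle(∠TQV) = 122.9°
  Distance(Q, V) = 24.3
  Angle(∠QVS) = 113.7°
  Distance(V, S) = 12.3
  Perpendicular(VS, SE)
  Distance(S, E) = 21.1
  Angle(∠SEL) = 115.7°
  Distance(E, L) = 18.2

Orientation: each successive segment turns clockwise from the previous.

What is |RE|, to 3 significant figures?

5.23

R is at the origin; RT runs at 30.0° with length 19.3, so T = (16.7, 9.65). ∠RTQ = 74.0° gives TQ at -76.0° from the x-axis; with |TQ| = 11.3, Q = (19.4, -1.31). ∠TQV = 122.9° gives QV at -133° from the x-axis; with |QV| = 24.3, V = (2.84, -19.1). ∠QVS = 113.7° gives VS at 161° from the x-axis; with |VS| = 12.3, S = (-8.76, -15.0). VS ⟂ SE, so SE runs at 70.6°; with |SE| = 21.1, E = (-1.75, 4.93). Then |RE| = |E − R| = 5.23.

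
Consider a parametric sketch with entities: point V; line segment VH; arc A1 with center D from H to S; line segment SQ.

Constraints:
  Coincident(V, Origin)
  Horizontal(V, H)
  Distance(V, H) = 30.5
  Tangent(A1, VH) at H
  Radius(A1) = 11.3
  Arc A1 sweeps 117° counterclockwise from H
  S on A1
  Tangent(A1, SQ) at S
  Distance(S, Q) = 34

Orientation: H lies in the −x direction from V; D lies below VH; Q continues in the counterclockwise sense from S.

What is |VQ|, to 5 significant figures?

53.055

V is at the origin; V and H share the same y with |VH| = 30.5 and H on the −x side, so H = (-30.500, 0.0000). The tangent condition forces DH to be normal to VH, so D = H + (0, -11.3) = (-30.500, -11.300). On A1, H sits at bearing 90° from D; a 117° counterclockwise sweep puts S at bearing 207°, so S = D + 11.3·(cos 207°, sin 207°) = (-40.568, -16.430). The tangent condition forces DS to be normal to SQ, so SQ runs along (−sin 207°, cos 207°); with |SQ| = 34.0, Q = (-25.133, -46.724). Then |VQ| = |Q − V| = 53.055.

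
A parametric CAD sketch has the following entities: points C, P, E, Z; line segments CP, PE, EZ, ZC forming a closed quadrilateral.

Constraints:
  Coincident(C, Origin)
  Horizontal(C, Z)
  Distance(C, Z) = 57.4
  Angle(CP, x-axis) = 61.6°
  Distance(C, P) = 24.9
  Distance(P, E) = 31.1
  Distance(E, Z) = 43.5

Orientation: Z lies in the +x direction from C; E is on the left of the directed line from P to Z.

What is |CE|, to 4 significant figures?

54.30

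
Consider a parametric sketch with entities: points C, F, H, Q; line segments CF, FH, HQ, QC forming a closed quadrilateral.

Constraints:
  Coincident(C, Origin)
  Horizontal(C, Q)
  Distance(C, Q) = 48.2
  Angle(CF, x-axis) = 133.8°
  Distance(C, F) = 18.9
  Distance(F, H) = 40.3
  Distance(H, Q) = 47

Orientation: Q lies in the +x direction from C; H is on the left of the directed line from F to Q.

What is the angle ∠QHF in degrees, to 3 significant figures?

91.6°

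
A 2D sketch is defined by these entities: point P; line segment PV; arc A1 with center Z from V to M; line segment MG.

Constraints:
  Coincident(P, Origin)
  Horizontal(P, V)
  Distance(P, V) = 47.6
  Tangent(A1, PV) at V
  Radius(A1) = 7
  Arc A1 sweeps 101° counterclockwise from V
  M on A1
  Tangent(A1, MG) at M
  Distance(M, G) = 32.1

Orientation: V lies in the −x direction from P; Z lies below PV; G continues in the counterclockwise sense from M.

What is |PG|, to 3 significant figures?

62.7

P is at the origin; PV is horizontal with |PV| = 47.6 and V on the −x side, so V = (-47.6, 0.00). The tangent condition forces ZV to be normal to PV, so Z = V + (0, -7) = (-47.6, -7.00). On A1, V sits at bearing 90° from Z; a 101° counterclockwise sweep puts M at bearing 191°, so M = Z + 7.0·(cos 191°, sin 191°) = (-54.5, -8.34). A1 meets MG tangentially, so ZM is at right angles to MG, so MG runs along (−sin 191°, cos 191°); with |MG| = 32.1, G = (-48.3, -39.8). Then |PG| = |G − P| = 62.7.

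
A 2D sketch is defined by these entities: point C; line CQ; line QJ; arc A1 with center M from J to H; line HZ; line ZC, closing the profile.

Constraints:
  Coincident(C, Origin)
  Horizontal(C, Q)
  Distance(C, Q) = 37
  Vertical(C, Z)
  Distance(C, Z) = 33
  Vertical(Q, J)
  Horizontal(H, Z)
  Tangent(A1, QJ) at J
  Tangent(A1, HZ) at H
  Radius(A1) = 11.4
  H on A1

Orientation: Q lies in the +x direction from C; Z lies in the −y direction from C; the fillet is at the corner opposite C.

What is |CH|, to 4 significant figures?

41.77

The virtual corner opposite C is at (37.00, -33.00). The tangent condition forces MJ to be normal to QJ and A1 meets HZ tangentially, so MH is at right angles to HZ, with radius 11.4, so the center M sits 11.4 in from both sides at M = (25.60, -21.60). That places the tangent points at J = (37.00, -21.60) on QJ and H = (25.60, -33.00) on HZ. Then |CH| = |H − C| = 41.77.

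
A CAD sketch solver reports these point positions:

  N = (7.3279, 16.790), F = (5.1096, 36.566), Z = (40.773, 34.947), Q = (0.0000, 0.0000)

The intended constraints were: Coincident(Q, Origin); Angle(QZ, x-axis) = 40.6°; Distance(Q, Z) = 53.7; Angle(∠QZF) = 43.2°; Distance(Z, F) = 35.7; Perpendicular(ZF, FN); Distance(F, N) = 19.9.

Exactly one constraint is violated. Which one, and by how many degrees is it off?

Perpendicular(ZF, FN) — off by 9.00°.

Q = (0.00, 0.00) ✓; QZ at 40.60° ✓; |QZ| = 53.70 ✓; ∠QZF = 43.20° ✓; |ZF| = 35.70 ✓; ∠(ZF, FN) = 99.00° ✗; |FN| = 19.90 ✓.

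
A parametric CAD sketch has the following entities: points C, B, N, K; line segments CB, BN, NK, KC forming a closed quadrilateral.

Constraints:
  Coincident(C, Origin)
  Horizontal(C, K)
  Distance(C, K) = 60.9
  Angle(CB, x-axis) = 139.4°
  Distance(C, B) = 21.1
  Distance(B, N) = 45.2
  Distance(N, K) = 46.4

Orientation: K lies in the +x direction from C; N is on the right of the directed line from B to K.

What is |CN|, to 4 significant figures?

24.11

C is at the origin; C and K share the same y with |CK| = 60.9 and K in +x, so K = (60.9, 0). CB runs at 139.4° with |CB| = 21.1, so B = (-16.02, 13.73). N is determined by |BN| = 45.2 and |NK| = 46.4 together: it lies at the intersection of circle(B, 45.2) and circle(K, 46.4). With |BK| = 78.14, the foot of the radical line on BK is 38.36 from B and the perpendicular offset is √(45.2² − 38.36²) = 23.90. Taking the right-of-BK solution: N = (17.55, -16.54).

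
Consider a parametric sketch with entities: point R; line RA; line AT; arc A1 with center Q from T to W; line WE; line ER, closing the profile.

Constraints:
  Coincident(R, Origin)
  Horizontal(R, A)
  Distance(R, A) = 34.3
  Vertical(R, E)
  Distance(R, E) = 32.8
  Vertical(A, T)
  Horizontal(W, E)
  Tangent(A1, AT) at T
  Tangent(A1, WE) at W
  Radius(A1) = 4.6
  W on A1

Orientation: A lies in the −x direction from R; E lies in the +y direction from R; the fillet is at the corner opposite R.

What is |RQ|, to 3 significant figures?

41.0

R is at the origin; R and A share the same y with |RA| = 34.3 and A on the −x side, so A = (-34.3, 0.00). R and E share the same x with |RE| = 32.8 and E on the +y side, so E = (0.00, 32.8). The virtual corner opposite R is at (-34.3, 32.8). The tangent condition forces QT to be normal to AT and the tangent condition forces QW to be normal to WE, with radius 4.6, so the center Q sits 4.6 in from both sides at Q = (-29.7, 28.2). Then |RQ| = |Q − R| = 41.0.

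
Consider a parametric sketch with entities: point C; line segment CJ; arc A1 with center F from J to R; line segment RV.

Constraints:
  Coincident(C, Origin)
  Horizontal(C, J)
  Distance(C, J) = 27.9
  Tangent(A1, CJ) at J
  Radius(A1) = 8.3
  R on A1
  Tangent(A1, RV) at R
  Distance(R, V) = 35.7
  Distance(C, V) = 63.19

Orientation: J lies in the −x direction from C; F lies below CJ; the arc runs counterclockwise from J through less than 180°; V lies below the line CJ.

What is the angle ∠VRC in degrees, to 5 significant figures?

125.11°

C is at the origin; CJ is horizontal with |CJ| = 27.9 and J on the −x side, so J = (-27.900, 0.0000). The tangent condition forces FJ to be normal to CJ, so F = J + (0, -8.3) = (-27.900, -8.3000). Since FR ⟂ RV (tangency), |FV| = √(8.3² + 35.7²) = 36.652 regardless of where R sits on A1. So V lies on both circle(C, 63.19) and circle(F, 36.652); the below-CJ intersection is V = (-51.979, -35.933). R is the foot of the tangent from V: R = (-35.230, -4.4061).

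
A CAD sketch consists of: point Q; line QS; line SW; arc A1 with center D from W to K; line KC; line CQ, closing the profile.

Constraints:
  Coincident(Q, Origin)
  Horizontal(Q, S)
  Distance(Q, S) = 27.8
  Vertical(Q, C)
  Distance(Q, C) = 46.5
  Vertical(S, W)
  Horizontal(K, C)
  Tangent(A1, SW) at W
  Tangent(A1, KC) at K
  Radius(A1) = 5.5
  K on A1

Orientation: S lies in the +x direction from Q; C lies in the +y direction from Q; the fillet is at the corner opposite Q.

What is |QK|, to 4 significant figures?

51.57

The virtual corner opposite Q is at (27.80, 46.50). Since A1 is tangent to SW there, DW ⟂ SW and since A1 is tangent to KC there, DK ⟂ KC, with radius 5.5, so the center D sits 5.5 in from both sides at D = (22.30, 41.00). That places the tangent points at W = (27.80, 41.00) on SW and K = (22.30, 46.50) on KC. Then |QK| = |K − Q| = 51.57.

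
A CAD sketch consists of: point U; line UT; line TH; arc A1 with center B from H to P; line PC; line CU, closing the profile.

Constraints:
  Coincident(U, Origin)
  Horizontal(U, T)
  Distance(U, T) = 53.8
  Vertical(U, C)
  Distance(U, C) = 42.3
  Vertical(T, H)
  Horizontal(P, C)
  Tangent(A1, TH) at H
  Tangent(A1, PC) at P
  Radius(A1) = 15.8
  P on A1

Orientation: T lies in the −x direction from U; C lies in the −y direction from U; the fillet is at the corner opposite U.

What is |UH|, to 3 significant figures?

60.0

U is at the origin; UT is horizontal with |UT| = 53.8 and T on the −x side, so T = (-53.8, 0.00). U and C share the same x with |UC| = 42.3 and C on the −y side, so C = (0.00, -42.3). The virtual corner opposite U is at (-53.8, -42.3). Tangency of A1 to TH means the radius BH is perpendicular to TH and since A1 is tangent to PC there, BP ⟂ PC, with radius 15.8, so the center B sits 15.8 in from both sides at B = (-38.0, -26.5). That places the tangent points at H = (-53.8, -26.5) on TH and P = (-38.0, -42.3) on PC. Then |UH| = |H − U| = 60.0.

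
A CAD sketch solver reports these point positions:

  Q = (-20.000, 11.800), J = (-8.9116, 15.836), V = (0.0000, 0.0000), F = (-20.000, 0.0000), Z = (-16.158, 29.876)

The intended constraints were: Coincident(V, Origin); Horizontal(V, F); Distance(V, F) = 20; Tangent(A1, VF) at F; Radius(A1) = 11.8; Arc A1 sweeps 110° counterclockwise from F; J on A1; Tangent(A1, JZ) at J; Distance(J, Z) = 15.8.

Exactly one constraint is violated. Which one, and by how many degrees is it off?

Tangent(A1, JZ) at J — off by 7.30°.

V = (0.00, 0.00) ✓; V.y = 0.00, F.y = 0.00 ✓; |VF| = 20.00 ✓; ∠(QF, FV) = 90.00° ✓; |QF| = 11.80 ✓; bearing(Q→J) − bearing(Q→F) = 110.0° ✓; |QJ| = 11.80 ✓; ∠(QJ, JZ) = 82.70° ✗; |JZ| = 15.80 ✓.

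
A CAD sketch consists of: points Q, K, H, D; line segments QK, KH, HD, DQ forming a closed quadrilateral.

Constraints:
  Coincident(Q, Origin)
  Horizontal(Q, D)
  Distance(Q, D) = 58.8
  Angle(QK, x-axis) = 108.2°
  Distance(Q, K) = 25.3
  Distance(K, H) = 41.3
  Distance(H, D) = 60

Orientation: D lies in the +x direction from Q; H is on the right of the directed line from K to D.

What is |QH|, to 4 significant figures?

16.32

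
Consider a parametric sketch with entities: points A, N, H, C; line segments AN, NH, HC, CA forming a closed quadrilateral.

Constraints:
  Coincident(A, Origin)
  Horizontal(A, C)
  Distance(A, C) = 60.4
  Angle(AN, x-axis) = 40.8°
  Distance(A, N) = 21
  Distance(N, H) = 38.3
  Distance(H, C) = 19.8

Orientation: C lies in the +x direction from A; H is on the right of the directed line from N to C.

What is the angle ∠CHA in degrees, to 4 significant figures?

128.7°

Checks: A.y = 0.00, C.y = 0.00 ✓; |NH| = 38.30 ✓; |HC| = 19.80 ✓.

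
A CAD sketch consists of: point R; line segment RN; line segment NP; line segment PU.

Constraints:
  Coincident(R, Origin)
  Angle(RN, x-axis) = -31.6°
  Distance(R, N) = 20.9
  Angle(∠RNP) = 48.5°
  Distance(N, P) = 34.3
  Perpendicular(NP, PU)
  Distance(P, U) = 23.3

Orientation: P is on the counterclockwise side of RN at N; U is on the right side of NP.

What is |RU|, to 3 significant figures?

44.0

∠RNP = 48.5°, so NP runs at -31.6° + (180° − 48.5°) = 99.9° from the x-axis; with |NP| = 34.3, P = N + 34.3·(cos 99.9°, sin 99.9°) = (11.9, 22.8). NP ⟂ PU; with |PU| = 23.3 on the right of NP, U = P + 23.3·(0.985, 0.172) = (34.9, 26.8). Then |RU| = |U − R| = 44.0.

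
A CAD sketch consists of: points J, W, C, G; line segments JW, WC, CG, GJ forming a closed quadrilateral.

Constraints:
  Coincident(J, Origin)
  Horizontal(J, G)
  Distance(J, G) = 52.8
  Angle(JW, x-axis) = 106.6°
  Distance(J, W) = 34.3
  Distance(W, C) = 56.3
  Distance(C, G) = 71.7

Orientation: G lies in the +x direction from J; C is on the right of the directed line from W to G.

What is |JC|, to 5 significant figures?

27.640

Checks: J = (0.00, 0.00) ✓; |WC| = 56.30 ✓; |CG| = 71.70 ✓.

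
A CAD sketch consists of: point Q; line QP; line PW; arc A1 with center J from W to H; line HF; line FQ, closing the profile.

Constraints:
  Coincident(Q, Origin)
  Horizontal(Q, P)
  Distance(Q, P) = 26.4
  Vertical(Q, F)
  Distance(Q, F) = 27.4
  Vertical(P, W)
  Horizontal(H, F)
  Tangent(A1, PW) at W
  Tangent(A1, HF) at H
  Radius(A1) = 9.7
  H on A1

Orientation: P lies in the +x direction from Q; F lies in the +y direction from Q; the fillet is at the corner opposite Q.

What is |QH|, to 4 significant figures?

32.09

The virtual corner opposite Q is at (26.40, 27.40). Since A1 is tangent to PW there, JW ⟂ PW and A1 meets HF tangentially, so JH is at right angles to HF, with radius 9.7, so the center J sits 9.7 in from both sides at J = (16.70, 17.70). That places the tangent points at W = (26.40, 17.70) on PW and H = (16.70, 27.40) on HF. Then |QH| = |H − Q| = 32.09.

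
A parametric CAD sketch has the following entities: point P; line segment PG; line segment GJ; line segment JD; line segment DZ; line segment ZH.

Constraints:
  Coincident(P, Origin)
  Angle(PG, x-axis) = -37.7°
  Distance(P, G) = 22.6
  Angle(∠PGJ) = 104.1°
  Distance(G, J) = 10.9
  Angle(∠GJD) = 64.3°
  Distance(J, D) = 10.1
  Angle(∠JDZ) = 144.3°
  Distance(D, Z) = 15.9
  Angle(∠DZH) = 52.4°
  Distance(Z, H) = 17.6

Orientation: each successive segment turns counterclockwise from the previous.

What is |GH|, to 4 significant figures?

4.734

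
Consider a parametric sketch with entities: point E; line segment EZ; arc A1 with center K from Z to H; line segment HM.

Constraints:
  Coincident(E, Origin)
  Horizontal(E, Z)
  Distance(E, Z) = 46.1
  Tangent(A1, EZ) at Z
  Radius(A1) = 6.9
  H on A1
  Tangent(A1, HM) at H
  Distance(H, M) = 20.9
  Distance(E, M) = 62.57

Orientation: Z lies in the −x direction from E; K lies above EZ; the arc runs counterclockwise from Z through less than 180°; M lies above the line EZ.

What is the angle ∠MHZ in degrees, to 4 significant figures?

111.2°

E is at the origin; E and Z share the same y with |EZ| = 46.1 and Z on the −x side, so Z = (-46.10, 0.000). Tangency of A1 to EZ means the radius KZ is perpendicular to EZ, so K = Z + (0, 6.9) = (-46.10, 6.900). Since KH ⟂ HM (tangency), |KM| = √(6.9² + 20.9²) = 22.01 regardless of where H sits on A1. So M lies on both circle(E, 62.57) and circle(K, 22.01); the above-EZ intersection is M = (-56.87, 26.10). H is the foot of the tangent from M: H = (-41.44, 11.99).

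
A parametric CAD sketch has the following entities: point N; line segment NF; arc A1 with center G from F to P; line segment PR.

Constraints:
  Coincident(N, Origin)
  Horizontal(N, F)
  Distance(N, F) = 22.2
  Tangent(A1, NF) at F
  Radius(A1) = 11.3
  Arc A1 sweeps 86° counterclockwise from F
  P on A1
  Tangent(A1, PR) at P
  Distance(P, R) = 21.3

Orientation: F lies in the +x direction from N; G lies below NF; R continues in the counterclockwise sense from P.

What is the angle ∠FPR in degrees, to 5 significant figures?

137.00°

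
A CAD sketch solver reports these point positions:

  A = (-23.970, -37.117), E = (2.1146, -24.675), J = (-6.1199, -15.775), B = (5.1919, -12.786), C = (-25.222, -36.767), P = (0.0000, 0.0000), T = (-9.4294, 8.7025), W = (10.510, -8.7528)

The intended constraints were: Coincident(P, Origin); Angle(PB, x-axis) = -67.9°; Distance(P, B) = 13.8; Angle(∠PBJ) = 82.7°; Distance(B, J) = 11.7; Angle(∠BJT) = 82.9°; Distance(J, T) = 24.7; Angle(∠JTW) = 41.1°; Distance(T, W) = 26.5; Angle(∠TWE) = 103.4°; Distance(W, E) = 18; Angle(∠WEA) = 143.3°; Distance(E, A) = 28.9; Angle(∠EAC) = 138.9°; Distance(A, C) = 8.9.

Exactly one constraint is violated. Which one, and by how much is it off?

Distance(A, C) = 8.9 — off by 7.60.

P = (0.00, 0.00) ✓; PB at -67.90° ✓; |PB| = 13.80 ✓; ∠PBJ = 82.70° ✓; |BJ| = 11.70 ✓; ∠BJT = 82.90° ✓; |JT| = 24.70 ✓; ∠JTW = 41.10° ✓; |TW| = 26.50 ✓; ∠TWE = 103.4° ✓; |WE| = 18.00 ✓; ∠WEA = 143.3° ✓; |EA| = 28.90 ✓; ∠EAC = 138.9° ✓; |AC| = 1.300 ✗.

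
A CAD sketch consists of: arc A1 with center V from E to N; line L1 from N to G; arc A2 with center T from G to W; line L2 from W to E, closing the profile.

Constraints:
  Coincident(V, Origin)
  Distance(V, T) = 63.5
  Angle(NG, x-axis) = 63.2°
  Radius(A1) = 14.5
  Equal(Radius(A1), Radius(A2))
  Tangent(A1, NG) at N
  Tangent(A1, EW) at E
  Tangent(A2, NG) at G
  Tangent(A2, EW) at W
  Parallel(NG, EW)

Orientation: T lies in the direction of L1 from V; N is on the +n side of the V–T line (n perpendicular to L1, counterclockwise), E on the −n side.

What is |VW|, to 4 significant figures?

65.13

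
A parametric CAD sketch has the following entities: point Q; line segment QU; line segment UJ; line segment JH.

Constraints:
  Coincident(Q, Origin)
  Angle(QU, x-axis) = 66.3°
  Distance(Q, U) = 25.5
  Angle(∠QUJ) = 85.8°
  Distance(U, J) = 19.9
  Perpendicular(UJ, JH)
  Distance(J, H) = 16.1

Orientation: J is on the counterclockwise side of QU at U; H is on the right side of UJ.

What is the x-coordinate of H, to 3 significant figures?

-3.13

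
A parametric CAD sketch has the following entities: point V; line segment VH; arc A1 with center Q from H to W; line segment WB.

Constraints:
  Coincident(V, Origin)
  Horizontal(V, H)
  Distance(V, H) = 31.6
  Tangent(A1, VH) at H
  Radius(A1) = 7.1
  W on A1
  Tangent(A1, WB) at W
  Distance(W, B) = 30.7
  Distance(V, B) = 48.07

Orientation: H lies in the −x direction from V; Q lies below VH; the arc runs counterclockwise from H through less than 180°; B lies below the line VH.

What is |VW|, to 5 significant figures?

39.461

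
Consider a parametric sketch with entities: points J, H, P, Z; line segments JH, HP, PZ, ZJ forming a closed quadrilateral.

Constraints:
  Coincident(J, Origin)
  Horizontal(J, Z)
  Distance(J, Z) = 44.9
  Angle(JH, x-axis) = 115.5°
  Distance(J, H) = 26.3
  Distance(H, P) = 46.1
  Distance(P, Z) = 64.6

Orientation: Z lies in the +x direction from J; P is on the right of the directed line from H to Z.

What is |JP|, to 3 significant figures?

27.2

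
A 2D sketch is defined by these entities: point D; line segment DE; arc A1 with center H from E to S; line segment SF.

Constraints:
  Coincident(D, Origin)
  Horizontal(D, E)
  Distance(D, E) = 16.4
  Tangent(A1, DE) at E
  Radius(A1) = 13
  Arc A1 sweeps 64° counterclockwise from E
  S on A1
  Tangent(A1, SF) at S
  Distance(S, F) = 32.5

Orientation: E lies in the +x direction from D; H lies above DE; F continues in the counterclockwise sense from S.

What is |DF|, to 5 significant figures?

55.902

On A1, E sits at bearing -90° from H; a 64° counterclockwise sweep puts S at bearing -26°, so S = H + 13.0·(cos -26°, sin -26°) = (28.084, 7.3012). The tangent condition forces HS to be normal to SF, so SF runs along (−sin -26°, cos -26°); with |SF| = 32.5, F = (42.331, 36.512). Then |DF| = |F − D| = 55.902.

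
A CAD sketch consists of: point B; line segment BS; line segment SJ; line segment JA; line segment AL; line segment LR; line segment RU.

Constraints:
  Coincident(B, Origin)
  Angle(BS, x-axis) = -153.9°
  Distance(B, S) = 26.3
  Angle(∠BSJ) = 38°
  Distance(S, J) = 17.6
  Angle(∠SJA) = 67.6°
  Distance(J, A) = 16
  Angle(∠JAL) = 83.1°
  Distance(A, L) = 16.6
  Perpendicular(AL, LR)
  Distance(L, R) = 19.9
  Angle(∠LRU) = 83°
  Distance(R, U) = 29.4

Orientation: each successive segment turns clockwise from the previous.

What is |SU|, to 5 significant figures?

31.192

B is at the origin; BS runs at -153.9° with length 26.3, so S = (-23.618, -11.570). ∠BSJ = 38.0° gives SJ at 64.100° from the x-axis; with |SJ| = 17.6, J = (-15.930, 4.2618). ∠SJA = 67.6° gives JA at -48.300° from the x-axis; with |JA| = 16.0, A = (-5.2867, -7.6844). ∠JAL = 83.1° gives AL at -145.20° from the x-axis; with |AL| = 16.6, L = (-18.918, -17.158). The perpendicularity gives LR at right angles to AL, so LR runs at 124.80°; with |LR| = 19.9, R = (-30.275, -0.81737). ∠LRU = 83.0° gives RU at 27.800° from the x-axis; with |RU| = 29.4, U = (-4.2683, 12.894). Then |SU| = |U − S| = 31.192.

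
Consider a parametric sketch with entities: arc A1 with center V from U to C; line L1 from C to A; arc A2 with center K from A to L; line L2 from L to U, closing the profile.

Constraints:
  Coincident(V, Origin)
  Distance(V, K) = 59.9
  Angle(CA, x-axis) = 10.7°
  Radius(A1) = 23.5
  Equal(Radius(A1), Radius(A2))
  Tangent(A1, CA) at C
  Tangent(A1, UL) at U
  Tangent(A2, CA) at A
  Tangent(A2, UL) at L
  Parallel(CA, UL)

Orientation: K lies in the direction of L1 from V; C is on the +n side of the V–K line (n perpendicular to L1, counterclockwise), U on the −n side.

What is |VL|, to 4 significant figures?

64.34

Tangency of A1 to both parallel lines with radius 23.5 puts C and U at V ± 23.5·n: C = (-4.363, 23.09), U = (4.363, -23.09). Equal radii place A and L the same way about K: A = K + 23.5·n = (54.50, 34.21), L = K − 23.5·n = (63.22, -11.97). Then |VL| = |L − V| = 64.34.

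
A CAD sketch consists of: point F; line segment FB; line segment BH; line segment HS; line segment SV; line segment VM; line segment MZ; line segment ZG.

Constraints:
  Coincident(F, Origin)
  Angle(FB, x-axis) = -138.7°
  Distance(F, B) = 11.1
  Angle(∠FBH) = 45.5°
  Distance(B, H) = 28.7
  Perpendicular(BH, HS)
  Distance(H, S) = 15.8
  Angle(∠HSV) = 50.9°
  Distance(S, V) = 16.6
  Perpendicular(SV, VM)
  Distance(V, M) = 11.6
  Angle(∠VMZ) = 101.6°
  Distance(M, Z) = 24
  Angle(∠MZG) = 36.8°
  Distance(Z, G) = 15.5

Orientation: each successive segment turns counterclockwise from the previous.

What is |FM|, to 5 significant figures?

19.236

F is at the origin; FB runs at -138.7° with length 11.1, so B = (-8.3390, -7.3260). ∠FBH = 45.5° gives BH at -4.2000° from the x-axis; with |BH| = 28.7, H = (20.284, -9.4280). The perpendicularity gives HS at right angles to BH, so HS runs at 85.800°; with |HS| = 15.8, S = (21.441, 6.3296). ∠HSV = 50.9° gives SV at -145.10° from the x-axis; with |SV| = 16.6, V = (7.8265, -3.1680). SV ⟂ VM, so VM runs at -55.100°; with |VM| = 11.6, M = (14.463, -12.682). Then |FM| = |M − F| = 19.236.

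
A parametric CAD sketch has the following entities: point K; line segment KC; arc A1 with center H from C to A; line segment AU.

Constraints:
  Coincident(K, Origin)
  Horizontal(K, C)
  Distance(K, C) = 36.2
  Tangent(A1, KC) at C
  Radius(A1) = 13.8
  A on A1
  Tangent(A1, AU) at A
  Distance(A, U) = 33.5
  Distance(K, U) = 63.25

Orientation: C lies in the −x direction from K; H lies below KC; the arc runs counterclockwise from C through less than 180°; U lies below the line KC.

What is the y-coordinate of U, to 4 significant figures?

-49.94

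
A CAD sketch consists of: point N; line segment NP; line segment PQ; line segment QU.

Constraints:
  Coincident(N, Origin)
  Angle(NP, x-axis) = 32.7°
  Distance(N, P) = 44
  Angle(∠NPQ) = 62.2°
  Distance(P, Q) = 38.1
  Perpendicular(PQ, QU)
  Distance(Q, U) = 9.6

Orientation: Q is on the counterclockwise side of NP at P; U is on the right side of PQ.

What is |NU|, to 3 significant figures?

51.6

N is at the origin; NP runs at 32.7° with length 44.0, so P = 44.0·(cos 32.7°, sin 32.7°) = (37.0, 23.8). ∠NPQ = 62.2°, so PQ runs at 32.7° + (180° − 62.2°) = 150° from the x-axis; with |PQ| = 38.1, Q = P + 38.1·(cos 150°, sin 150°) = (3.87, 42.5). The perpendicularity gives QU at right angles to PQ; with |QU| = 9.6 on the right of PQ, U = Q + 9.6·(0.492, 0.870) = (8.59, 50.9). Then |NU| = |U − N| = 51.6.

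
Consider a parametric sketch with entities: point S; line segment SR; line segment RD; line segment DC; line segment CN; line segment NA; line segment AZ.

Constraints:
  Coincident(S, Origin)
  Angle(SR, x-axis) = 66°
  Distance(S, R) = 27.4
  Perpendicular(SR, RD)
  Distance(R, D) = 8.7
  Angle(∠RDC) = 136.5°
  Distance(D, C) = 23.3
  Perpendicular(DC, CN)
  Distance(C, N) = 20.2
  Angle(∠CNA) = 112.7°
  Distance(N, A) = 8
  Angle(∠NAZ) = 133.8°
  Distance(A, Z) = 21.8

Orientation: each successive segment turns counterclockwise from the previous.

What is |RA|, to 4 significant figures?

28.17

S is at the origin; SR runs at 66.0° with length 27.4, so R = (11.14, 25.03). The perpendicularity gives RD at right angles to SR, so RD runs at 156.0°; with |RD| = 8.7, D = (3.197, 28.57). ∠RDC = 136.5° gives DC at -160.5° from the x-axis; with |DC| = 23.3, C = (-18.77, 20.79). DC is perpendicular to CN, so CN runs at -70.50°; with |CN| = 20.2, N = (-12.02, 1.751). ∠CNA = 112.7° gives NA at -3.200° from the x-axis; with |NA| = 8.0, A = (-4.036, 1.304). Then |RA| = |A − R| = 28.17.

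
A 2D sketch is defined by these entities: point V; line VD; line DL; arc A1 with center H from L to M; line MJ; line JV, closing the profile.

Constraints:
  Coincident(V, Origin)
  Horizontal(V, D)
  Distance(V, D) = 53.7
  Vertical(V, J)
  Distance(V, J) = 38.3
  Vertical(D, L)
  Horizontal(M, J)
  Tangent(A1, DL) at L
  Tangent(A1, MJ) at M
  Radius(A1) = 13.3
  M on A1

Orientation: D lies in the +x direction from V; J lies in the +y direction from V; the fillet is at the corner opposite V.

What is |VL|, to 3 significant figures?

59.2

V is at the origin; V and D share the same y with |VD| = 53.7 and D on the +x side, so D = (53.7, 0.00). VJ is vertical with |VJ| = 38.3 and J on the +y side, so J = (0.00, 38.3). The virtual corner opposite V is at (53.7, 38.3). Since A1 is tangent to DL there, HL ⟂ DL and tangency of A1 to MJ means the radius HM is perpendicular to MJ, with radius 13.3, so the center H sits 13.3 in from both sides at H = (40.4, 25.0). That places the tangent points at L = (53.7, 25.0) on DL and M = (40.4, 38.3) on MJ. Then |VL| = |L − V| = 59.2.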